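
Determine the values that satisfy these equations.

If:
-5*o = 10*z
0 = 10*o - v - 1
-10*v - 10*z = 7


Then:
o = 3/95
v = -13/19
z = -3/190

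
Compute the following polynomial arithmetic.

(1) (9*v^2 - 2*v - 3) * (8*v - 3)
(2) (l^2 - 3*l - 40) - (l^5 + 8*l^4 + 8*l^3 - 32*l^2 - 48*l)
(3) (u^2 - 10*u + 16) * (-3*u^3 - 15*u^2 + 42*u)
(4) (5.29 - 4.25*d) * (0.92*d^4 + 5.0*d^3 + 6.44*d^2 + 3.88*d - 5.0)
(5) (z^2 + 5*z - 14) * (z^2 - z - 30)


(1) = 72*v^3 - 43*v^2 - 18*v + 9
(2) = -l^5 - 8*l^4 - 8*l^3 + 33*l^2 + 45*l - 40
(3) = -3*u^5 + 15*u^4 + 144*u^3 - 660*u^2 + 672*u
(4) = -3.91*d^5 - 16.3832*d^4 - 0.92*d^3 + 17.5776*d^2 + 41.7752*d - 26.45
(5) = z^4 + 4*z^3 - 49*z^2 - 136*z + 420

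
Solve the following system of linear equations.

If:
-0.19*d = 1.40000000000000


Then:
d = -7.37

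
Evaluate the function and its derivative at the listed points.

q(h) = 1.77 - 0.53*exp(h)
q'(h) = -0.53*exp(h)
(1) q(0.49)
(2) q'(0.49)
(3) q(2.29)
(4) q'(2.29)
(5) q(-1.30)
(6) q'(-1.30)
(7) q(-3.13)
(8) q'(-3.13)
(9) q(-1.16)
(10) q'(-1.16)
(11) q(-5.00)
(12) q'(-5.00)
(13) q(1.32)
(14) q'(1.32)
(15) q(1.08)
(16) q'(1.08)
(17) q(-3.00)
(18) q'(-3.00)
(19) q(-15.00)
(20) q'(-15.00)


(1) = 0.90
(2) = -0.87
(3) = -3.46
(4) = -5.23
(5) = 1.63
(6) = -0.14
(7) = 1.75
(8) = -0.02
(9) = 1.60
(10) = -0.17
(11) = 1.77
(12) = -0.00
(13) = -0.21
(14) = -1.98
(15) = 0.21
(16) = -1.56
(17) = 1.74
(18) = -0.03
(19) = 1.77
(20) = -0.00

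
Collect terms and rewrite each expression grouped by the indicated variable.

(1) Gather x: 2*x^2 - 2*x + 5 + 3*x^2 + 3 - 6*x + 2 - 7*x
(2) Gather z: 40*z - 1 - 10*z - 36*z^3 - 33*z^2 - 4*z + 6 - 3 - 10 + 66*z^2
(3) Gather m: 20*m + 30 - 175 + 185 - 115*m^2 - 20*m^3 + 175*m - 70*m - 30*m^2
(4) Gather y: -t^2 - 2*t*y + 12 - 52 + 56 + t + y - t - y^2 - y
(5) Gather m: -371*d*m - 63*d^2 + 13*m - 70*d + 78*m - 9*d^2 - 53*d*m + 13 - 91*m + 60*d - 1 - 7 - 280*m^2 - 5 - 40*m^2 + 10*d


(1) = 5*x^2 - 15*x + 10
(2) = -36*z^3 + 33*z^2 + 26*z - 8
(3) = -20*m^3 - 145*m^2 + 125*m + 40
(4) = -t^2 - 2*t*y - y^2 + 16
(5) = -72*d^2 - 424*d*m - 320*m^2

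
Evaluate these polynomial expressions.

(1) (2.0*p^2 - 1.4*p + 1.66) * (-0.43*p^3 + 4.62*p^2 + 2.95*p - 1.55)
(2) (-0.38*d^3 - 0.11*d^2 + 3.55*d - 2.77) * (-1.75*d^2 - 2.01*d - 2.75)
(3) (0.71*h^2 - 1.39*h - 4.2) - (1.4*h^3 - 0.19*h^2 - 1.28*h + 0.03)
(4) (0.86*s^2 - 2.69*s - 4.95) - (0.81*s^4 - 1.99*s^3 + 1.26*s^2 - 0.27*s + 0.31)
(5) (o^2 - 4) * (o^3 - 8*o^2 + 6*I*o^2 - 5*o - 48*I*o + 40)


(1) = -0.86*p^5 + 9.842*p^4 - 1.2818*p^3 + 0.4392*p^2 + 7.067*p - 2.573
(2) = 0.665*d^5 + 0.9563*d^4 - 4.9464*d^3 - 1.9855*d^2 - 4.1948*d + 7.6175
(3) = -1.4*h^3 + 0.9*h^2 - 0.11*h - 4.23
(4) = -0.81*s^4 + 1.99*s^3 - 0.4*s^2 - 2.42*s - 5.26
(5) = o^5 - 8*o^4 + 6*I*o^4 - 9*o^3 - 48*I*o^3 + 72*o^2 - 24*I*o^2 + 20*o + 192*I*o - 160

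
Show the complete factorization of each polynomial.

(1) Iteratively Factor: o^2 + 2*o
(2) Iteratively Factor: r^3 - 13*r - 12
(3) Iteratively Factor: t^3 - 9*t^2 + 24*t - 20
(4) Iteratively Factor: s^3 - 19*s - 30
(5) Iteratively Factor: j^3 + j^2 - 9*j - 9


(1) = (o)*(o + 2)
(2) = (r + 1)*(r^2 - r - 12) = (r - 4)*(r + 1)*(r + 3)
(3) = (t - 2)*(t^2 - 7*t + 10) = (t - 5)*(t - 2)*(t - 2)
(4) = (s + 2)*(s^2 - 2*s - 15) = (s - 5)*(s + 2)*(s + 3)
(5) = (j - 3)*(j^2 + 4*j + 3) = (j - 3)*(j + 1)*(j + 3)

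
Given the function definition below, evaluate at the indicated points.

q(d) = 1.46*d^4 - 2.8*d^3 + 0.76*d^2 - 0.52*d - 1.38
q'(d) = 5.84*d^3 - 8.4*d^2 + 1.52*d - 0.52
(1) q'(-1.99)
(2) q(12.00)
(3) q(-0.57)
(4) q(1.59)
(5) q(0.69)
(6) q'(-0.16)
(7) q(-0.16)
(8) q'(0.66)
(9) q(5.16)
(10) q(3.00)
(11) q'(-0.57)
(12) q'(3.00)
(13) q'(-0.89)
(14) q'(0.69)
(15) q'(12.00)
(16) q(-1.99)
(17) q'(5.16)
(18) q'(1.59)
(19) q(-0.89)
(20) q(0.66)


(1) = -82.83
(2) = 25537.98
(3) = -0.16
(4) = -2.21
(5) = -1.97
(6) = -1.00
(7) = -1.26
(8) = -1.50
(9) = 666.51
(10) = 46.56
(11) = -5.20
(12) = 86.12
(13) = -12.64
(14) = -1.55
(15) = 8899.64
(16) = 47.63
(17) = 586.01
(18) = 4.14
(19) = 2.57
(20) = -1.92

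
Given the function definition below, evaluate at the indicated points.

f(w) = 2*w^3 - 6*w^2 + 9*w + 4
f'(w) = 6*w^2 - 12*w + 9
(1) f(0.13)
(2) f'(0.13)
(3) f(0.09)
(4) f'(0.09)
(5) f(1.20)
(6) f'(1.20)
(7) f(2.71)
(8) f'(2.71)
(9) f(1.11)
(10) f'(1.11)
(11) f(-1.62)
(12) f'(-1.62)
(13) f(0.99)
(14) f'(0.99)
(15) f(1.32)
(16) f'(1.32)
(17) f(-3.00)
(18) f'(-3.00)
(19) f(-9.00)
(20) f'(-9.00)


(1) = 5.07
(2) = 7.54
(3) = 4.76
(4) = 7.97
(5) = 9.62
(6) = 3.24
(7) = 24.13
(8) = 20.54
(9) = 9.33
(10) = 3.07
(11) = -34.83
(12) = 44.19
(13) = 8.97
(14) = 3.00
(15) = 10.03
(16) = 3.61
(17) = -131.00
(18) = 99.00
(19) = -2021.00
(20) = 603.00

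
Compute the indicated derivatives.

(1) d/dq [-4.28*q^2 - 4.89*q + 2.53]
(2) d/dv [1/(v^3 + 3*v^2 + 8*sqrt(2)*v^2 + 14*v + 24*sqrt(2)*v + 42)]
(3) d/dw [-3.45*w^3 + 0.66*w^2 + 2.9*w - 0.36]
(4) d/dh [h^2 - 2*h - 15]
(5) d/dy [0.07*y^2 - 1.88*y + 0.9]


(1) = -8.56*q - 4.89
(2) = (-3*v^2 - 16*sqrt(2)*v - 6*v - 24*sqrt(2) - 14)/(v^3 + 3*v^2 + 8*sqrt(2)*v^2 + 14*v + 24*sqrt(2)*v + 42)^2
(3) = -10.35*w^2 + 1.32*w + 2.9
(4) = 2*h - 2
(5) = 0.14*y - 1.88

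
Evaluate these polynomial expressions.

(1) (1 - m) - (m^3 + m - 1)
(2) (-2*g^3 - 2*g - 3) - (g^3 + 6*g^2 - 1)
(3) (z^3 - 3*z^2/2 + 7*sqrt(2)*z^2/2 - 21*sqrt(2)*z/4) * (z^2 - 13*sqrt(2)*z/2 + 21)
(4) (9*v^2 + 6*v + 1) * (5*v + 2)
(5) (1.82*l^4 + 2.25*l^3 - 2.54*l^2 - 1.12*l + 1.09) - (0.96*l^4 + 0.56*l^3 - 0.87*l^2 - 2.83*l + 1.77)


(1) = -m^3 - 2*m + 2
(2) = -3*g^3 - 6*g^2 - 2*g - 2
(3) = z^5 - 3*sqrt(2)*z^4 - 3*z^4/2 - 49*z^3/2 + 9*sqrt(2)*z^3/2 + 147*z^2/4 + 147*sqrt(2)*z^2/2 - 441*sqrt(2)*z/4
(4) = 45*v^3 + 48*v^2 + 17*v + 2
(5) = 0.86*l^4 + 1.69*l^3 - 1.67*l^2 + 1.71*l - 0.68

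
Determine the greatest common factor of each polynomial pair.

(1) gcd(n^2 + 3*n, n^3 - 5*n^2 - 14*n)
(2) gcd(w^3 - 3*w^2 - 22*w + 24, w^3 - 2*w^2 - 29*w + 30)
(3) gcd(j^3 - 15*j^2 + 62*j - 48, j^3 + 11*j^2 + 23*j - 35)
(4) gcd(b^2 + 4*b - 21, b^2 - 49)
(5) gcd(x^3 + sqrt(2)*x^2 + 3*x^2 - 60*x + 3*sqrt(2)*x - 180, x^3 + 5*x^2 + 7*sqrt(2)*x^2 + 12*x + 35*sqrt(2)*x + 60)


(1) = n
(2) = gcd((w - 6)*(w - 1)*(w + 4), (w - 6)*(w - 1)*(w + 5)) = w^2 - 7*w + 6
(3) = gcd((j - 8)*(j - 6)*(j - 1), (j - 1)*(j + 5)*(j + 7)) = j - 1
(4) = gcd((b - 3)*(b + 7), (b - 7)*(b + 7)) = b + 7
(5) = x + 6*sqrt(2)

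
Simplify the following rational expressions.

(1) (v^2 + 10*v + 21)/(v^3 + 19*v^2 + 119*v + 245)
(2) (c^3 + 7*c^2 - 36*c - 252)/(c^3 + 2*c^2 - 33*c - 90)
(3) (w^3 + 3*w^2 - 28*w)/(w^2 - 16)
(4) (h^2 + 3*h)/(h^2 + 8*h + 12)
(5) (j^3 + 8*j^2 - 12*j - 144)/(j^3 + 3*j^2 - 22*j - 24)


(1) = (v + 3)/(v^2 + 12*v + 35)
(2) = (c^2 + 13*c + 42)/(c^2 + 8*c + 15)
(3) = (w^2 + 7*w)/(w + 4)
(4) = (h^2 + 3*h)/(h^2 + 8*h + 12)
(5) = (j + 6)/(j + 1)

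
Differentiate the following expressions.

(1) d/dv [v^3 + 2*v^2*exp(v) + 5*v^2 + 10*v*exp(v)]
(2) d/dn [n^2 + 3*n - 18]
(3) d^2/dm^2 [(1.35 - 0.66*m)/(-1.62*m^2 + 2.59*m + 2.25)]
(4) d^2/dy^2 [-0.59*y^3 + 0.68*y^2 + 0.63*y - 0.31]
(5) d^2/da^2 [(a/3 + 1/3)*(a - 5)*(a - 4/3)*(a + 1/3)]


(1) = 2*v^2*exp(v) + 3*v^2 + 14*v*exp(v) + 10*v + 10*exp(v)
(2) = 2*n + 3
(3) = ((7.7928 - 6.4152*m)*(-1.62*m^2 + 2.59*m + 2.25) - (0.66*m - 1.35)*(3.24*m - 2.59)*(6.48*m - 5.18))/(-1.62*m^2 + 2.59*m + 2.25)^3
(4) = 1.36 - 3.54*y
(5) = 4*a^2 - 10*a - 26/27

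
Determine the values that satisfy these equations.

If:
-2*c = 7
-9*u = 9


Then:
c = -7/2
u = -1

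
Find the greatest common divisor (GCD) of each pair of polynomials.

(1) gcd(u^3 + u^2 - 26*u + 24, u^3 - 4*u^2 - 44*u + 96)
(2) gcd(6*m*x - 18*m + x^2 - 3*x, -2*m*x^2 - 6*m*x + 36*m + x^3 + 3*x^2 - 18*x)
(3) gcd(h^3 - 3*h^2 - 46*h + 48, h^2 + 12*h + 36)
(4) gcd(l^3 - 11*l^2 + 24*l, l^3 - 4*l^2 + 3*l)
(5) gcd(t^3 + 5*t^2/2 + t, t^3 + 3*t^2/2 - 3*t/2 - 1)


(1) = gcd((u - 4)*(u - 1)*(u + 6), (u - 8)*(u - 2)*(u + 6)) = u + 6
(2) = x - 3
(3) = h + 6
(4) = gcd(l*(l - 8)*(l - 3), l*(l - 3)*(l - 1)) = l^2 - 3*l
(5) = t^2 + 5*t/2 + 1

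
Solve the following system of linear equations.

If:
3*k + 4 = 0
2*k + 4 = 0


Then:
No Solution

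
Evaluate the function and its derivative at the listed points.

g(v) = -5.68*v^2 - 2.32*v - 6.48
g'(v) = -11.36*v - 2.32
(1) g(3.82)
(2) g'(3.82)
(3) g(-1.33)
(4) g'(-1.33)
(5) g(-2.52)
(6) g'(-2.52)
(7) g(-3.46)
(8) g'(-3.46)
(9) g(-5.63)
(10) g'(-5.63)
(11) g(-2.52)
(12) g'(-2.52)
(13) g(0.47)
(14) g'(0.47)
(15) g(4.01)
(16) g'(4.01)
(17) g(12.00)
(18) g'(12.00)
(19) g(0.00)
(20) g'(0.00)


(1) = -98.23
(2) = -45.72
(3) = -13.44
(4) = 12.79
(5) = -36.70
(6) = 26.31
(7) = -66.45
(8) = 36.99
(9) = -173.46
(10) = 61.64
(11) = -36.70
(12) = 26.31
(13) = -8.83
(14) = -7.66
(15) = -107.12
(16) = -47.87
(17) = -852.24
(18) = -138.64
(19) = -6.48
(20) = -2.32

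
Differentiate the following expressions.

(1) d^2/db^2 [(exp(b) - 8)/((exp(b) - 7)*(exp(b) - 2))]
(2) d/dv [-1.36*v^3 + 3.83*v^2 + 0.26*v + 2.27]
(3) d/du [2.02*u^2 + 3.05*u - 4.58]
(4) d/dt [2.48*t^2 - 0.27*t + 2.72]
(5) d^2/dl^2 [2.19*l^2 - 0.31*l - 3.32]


(1) = (exp(4*b) - 23*exp(3*b) + 132*exp(2*b) - 74*exp(b) - 812)*exp(b)/(exp(6*b) - 27*exp(5*b) + 285*exp(4*b) - 1485*exp(3*b) + 3990*exp(2*b) - 5292*exp(b) + 2744)
(2) = -4.08*v^2 + 7.66*v + 0.26
(3) = 4.04*u + 3.05
(4) = 4.96*t - 0.27
(5) = 4.38000000000000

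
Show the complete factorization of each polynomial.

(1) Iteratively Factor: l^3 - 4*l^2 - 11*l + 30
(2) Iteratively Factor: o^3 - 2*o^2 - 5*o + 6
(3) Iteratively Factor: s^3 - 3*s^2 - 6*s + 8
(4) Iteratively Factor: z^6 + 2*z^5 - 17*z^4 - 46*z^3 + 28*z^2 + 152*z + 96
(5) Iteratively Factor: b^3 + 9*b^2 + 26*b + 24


(1) = (l + 3)*(l^2 - 7*l + 10) = (l - 2)*(l + 3)*(l - 5)
(2) = (o - 3)*(o^2 + o - 2) = (o - 3)*(o + 2)*(o - 1)
(3) = (s + 2)*(s^2 - 5*s + 4) = (s - 4)*(s + 2)*(s - 1)
(4) = (z + 2)*(z^5 - 17*z^3 - 12*z^2 + 52*z + 48) = (z - 4)*(z + 2)*(z^4 + 4*z^3 - z^2 - 16*z - 12) = (z - 4)*(z - 2)*(z + 2)*(z^3 + 6*z^2 + 11*z + 6) = (z - 4)*(z - 2)*(z + 1)*(z + 2)*(z^2 + 5*z + 6) = (z - 4)*(z - 2)*(z + 1)*(z + 2)^2*(z + 3)
(5) = (b + 4)*(b^2 + 5*b + 6) = (b + 3)*(b + 4)*(b + 2)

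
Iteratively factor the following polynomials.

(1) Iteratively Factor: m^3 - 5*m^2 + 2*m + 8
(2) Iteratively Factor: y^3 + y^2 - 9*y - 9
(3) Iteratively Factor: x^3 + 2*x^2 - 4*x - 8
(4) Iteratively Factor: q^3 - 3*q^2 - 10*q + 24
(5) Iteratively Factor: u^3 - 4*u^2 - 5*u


(1) = (m - 4)*(m^2 - m - 2) = (m - 4)*(m + 1)*(m - 2)
(2) = (y + 3)*(y^2 - 2*y - 3) = (y - 3)*(y + 3)*(y + 1)
(3) = (x + 2)*(x^2 - 4) = (x + 2)^2*(x - 2)
(4) = (q - 4)*(q^2 + q - 6) = (q - 4)*(q + 3)*(q - 2)
(5) = (u + 1)*(u^2 - 5*u) = (u - 5)*(u + 1)*(u)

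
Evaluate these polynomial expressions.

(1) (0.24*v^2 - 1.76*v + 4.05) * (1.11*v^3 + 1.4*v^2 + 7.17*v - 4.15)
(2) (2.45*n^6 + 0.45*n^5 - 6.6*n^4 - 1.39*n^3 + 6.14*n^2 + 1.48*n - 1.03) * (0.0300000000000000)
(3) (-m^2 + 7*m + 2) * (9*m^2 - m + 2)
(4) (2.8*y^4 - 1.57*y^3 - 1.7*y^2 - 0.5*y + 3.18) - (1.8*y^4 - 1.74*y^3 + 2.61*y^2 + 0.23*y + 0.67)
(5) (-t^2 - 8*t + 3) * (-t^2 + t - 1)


(1) = 0.2664*v^5 - 1.6176*v^4 + 3.7523*v^3 - 7.9452*v^2 + 36.3425*v - 16.8075
(2) = 0.0735*n^6 + 0.0135*n^5 - 0.198*n^4 - 0.0417*n^3 + 0.1842*n^2 + 0.0444*n - 0.0309
(3) = -9*m^4 + 64*m^3 + 9*m^2 + 12*m + 4
(4) = 1.0*y^4 + 0.17*y^3 - 4.31*y^2 - 0.73*y + 2.51
(5) = t^4 + 7*t^3 - 10*t^2 + 11*t - 3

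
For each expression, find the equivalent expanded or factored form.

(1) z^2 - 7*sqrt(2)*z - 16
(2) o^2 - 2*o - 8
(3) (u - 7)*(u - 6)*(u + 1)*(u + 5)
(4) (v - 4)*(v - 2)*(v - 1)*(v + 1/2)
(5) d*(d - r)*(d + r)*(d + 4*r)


(1) = (z - 8*sqrt(2))*(z + sqrt(2))
(2) = (o - 4)*(o + 2)
(3) = u^4 - 7*u^3 - 31*u^2 + 187*u + 210
(4) = v^4 - 13*v^3/2 + 21*v^2/2 - v - 4
(5) = d^4 + 4*d^3*r - d^2*r^2 - 4*d*r^3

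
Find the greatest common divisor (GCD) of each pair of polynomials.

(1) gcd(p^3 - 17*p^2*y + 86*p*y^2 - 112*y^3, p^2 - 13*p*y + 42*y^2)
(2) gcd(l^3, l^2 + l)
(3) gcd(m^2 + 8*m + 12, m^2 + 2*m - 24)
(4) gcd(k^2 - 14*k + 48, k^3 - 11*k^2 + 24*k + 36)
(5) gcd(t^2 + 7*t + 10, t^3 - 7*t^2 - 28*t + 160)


(1) = -p + 7*y
(2) = gcd(l^3, l*(l + 1)) = l
(3) = gcd((m + 2)*(m + 6), (m - 4)*(m + 6)) = m + 6
(4) = gcd((k - 8)*(k - 6), (k - 6)^2*(k + 1)) = k - 6
(5) = t + 5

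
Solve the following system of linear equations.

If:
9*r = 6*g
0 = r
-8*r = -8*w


Then:
g = 0
r = 0
w = 0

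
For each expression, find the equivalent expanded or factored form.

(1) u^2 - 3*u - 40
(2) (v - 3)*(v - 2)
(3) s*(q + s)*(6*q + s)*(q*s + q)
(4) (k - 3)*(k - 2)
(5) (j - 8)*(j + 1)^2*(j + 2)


(1) = (u - 8)*(u + 5)
(2) = v^2 - 5*v + 6
(3) = 6*q^3*s^2 + 6*q^3*s + 7*q^2*s^3 + 7*q^2*s^2 + q*s^4 + q*s^3
(4) = k^2 - 5*k + 6
(5) = j^4 - 4*j^3 - 27*j^2 - 38*j - 16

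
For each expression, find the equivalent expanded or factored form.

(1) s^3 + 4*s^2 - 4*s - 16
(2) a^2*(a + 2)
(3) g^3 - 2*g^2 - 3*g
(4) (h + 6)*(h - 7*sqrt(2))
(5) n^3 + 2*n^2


(1) = (s - 2)*(s + 2)*(s + 4)
(2) = a^3 + 2*a^2
(3) = g*(g - 3)*(g + 1)
(4) = h^2 - 7*sqrt(2)*h + 6*h - 42*sqrt(2)
(5) = n^2*(n + 2)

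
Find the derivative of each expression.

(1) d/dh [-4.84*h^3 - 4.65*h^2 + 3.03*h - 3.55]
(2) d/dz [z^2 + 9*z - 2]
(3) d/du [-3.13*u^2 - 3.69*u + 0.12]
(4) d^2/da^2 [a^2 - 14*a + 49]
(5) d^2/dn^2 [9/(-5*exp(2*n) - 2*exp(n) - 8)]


(1) = -14.52*h^2 - 9.3*h + 3.03
(2) = 2*z + 9
(3) = -6.26*u - 3.69
(4) = 2
(5) = 18*(-4*(5*exp(n) + 1)^2*exp(n) + (10*exp(n) + 1)*(5*exp(2*n) + 2*exp(n) + 8))*exp(n)/(5*exp(2*n) + 2*exp(n) + 8)^3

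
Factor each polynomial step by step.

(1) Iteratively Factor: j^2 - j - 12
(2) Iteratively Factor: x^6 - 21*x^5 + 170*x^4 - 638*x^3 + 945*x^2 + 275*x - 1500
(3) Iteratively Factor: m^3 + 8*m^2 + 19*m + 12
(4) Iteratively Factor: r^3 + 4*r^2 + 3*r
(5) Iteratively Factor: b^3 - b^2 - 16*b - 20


(1) = (j + 3)*(j - 4)
(2) = (x - 5)*(x^5 - 16*x^4 + 90*x^3 - 188*x^2 + 5*x + 300) = (x - 5)*(x - 3)*(x^4 - 13*x^3 + 51*x^2 - 35*x - 100) = (x - 5)^2*(x - 3)*(x^3 - 8*x^2 + 11*x + 20) = (x - 5)^3*(x - 3)*(x^2 - 3*x - 4) = (x - 5)^3*(x - 3)*(x + 1)*(x - 4)
(3) = (m + 4)*(m^2 + 4*m + 3) = (m + 1)*(m + 4)*(m + 3)
(4) = (r + 1)*(r^2 + 3*r) = r*(r + 1)*(r + 3)
(5) = (b + 2)*(b^2 - 3*b - 10) = (b + 2)^2*(b - 5)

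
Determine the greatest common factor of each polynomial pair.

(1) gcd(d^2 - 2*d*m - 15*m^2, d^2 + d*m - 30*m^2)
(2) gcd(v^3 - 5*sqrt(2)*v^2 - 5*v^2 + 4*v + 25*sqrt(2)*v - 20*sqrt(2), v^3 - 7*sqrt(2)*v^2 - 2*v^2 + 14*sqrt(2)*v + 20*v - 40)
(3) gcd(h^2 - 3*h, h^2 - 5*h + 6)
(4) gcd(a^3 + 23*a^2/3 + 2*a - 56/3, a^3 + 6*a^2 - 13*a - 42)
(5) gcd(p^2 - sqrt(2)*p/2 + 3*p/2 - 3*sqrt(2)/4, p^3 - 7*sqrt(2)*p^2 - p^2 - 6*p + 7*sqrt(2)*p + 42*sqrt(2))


(1) = gcd((d - 5*m)*(d + 3*m), (d - 5*m)*(d + 6*m)) = d - 5*m
(2) = v - 5*sqrt(2)
(3) = h - 3
(4) = a^2 + 9*a + 14
(5) = 1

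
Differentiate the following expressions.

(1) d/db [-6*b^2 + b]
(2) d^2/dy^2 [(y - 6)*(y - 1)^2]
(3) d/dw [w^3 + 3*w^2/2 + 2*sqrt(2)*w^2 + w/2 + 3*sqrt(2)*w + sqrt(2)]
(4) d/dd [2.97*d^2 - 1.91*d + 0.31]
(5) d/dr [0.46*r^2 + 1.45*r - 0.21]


(1) = 1 - 12*b
(2) = 6*y - 16
(3) = 3*w^2 + 3*w + 4*sqrt(2)*w + 1/2 + 3*sqrt(2)
(4) = 5.94*d - 1.91
(5) = 0.92*r + 1.45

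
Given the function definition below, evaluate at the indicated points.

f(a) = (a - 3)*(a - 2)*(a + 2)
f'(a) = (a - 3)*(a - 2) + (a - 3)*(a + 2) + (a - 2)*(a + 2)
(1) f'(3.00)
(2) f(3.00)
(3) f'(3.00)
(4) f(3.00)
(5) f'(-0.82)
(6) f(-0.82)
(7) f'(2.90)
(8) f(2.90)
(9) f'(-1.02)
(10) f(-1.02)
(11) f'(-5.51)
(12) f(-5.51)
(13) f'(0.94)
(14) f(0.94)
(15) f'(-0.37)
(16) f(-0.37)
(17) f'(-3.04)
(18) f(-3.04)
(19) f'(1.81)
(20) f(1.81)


(1) = 5.00
(2) = 0.00
(3) = 5.00
(4) = 0.00
(5) = 2.94
(6) = 12.71
(7) = 3.83
(8) = -0.44
(9) = 5.24
(10) = 11.90
(11) = 120.14
(12) = -224.32
(13) = -6.99
(14) = 6.42
(15) = -1.37
(16) = 13.02
(17) = 41.96
(18) = -31.66
(19) = -5.03
(20) = 0.86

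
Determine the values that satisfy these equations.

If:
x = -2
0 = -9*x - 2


Then:
No Solution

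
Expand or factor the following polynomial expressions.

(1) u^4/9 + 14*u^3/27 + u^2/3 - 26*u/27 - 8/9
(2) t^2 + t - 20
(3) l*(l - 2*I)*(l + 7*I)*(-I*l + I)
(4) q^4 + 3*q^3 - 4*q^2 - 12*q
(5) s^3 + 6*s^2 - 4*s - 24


(1) = (u/3 + 1/3)*(u/3 + 1)*(u - 4/3)*(u + 2)
(2) = (t - 4)*(t + 5)
(3) = -I*l^4 + 5*l^3 + I*l^3 - 5*l^2 - 14*I*l^2 + 14*I*l
(4) = q*(q - 2)*(q + 2)*(q + 3)
(5) = (s - 2)*(s + 2)*(s + 6)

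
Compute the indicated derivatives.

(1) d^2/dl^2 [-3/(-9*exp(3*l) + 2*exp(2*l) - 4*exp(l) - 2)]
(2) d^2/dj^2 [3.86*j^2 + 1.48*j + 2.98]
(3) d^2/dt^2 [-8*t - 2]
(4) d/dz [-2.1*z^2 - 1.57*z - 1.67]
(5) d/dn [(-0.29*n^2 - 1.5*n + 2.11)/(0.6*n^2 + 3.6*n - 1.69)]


(1) = 3*((-81*exp(2*l) + 8*exp(l) - 4)*(9*exp(3*l) - 2*exp(2*l) + 4*exp(l) + 2) + 2*(27*exp(2*l) - 4*exp(l) + 4)^2*exp(l))*exp(l)/(9*exp(3*l) - 2*exp(2*l) + 4*exp(l) + 2)^3
(2) = 7.72000000000000
(3) = 0
(4) = -4.2*z - 1.57
(5) = (-0.144*n^2 - 1.5518*n - 5.061)/(0.36*n^4 + 4.32*n^3 + 10.932*n^2 - 12.168*n + 2.8561)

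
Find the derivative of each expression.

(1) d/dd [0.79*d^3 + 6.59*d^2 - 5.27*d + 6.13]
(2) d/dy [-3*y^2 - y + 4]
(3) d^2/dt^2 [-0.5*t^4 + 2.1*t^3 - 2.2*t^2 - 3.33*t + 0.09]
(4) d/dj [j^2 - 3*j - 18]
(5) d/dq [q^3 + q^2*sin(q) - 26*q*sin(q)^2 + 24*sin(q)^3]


(1) = 2.37*d^2 + 13.18*d - 5.27
(2) = -6*y - 1
(3) = -6.0*t^2 + 12.6*t - 4.4
(4) = 2*j - 3
(5) = q^2*cos(q) + 3*q^2 + 2*q*sin(q) - 26*q*sin(2*q) + 72*sin(q)^2*cos(q) - 26*sin(q)^2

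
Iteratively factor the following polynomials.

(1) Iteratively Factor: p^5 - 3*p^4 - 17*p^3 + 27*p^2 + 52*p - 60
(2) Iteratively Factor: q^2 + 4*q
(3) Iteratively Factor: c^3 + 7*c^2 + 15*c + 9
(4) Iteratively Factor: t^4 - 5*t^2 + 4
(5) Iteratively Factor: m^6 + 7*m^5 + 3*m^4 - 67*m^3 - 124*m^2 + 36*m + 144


(1) = (p + 3)*(p^4 - 6*p^3 + p^2 + 24*p - 20) = (p - 5)*(p + 3)*(p^3 - p^2 - 4*p + 4) = (p - 5)*(p + 2)*(p + 3)*(p^2 - 3*p + 2) = (p - 5)*(p - 2)*(p + 2)*(p + 3)*(p - 1)
(2) = (q)*(q + 4)
(3) = (c + 3)*(c^2 + 4*c + 3) = (c + 3)^2*(c + 1)
(4) = (t - 2)*(t^3 + 2*t^2 - t - 2) = (t - 2)*(t + 2)*(t^2 - 1) = (t - 2)*(t + 1)*(t + 2)*(t - 1)
(5) = (m + 2)*(m^5 + 5*m^4 - 7*m^3 - 53*m^2 - 18*m + 72) = (m + 2)^2*(m^4 + 3*m^3 - 13*m^2 - 27*m + 36) = (m - 1)*(m + 2)^2*(m^3 + 4*m^2 - 9*m - 36) = (m - 1)*(m + 2)^2*(m + 3)*(m^2 + m - 12) = (m - 1)*(m + 2)^2*(m + 3)*(m + 4)*(m - 3)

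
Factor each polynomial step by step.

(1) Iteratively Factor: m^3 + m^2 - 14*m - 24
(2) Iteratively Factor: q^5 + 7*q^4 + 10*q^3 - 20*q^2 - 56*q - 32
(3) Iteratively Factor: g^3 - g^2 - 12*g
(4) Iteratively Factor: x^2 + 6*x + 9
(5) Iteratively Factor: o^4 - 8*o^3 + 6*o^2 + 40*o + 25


(1) = (m - 4)*(m^2 + 5*m + 6) = (m - 4)*(m + 2)*(m + 3)
(2) = (q + 1)*(q^4 + 6*q^3 + 4*q^2 - 24*q - 32) = (q + 1)*(q + 2)*(q^3 + 4*q^2 - 4*q - 16) = (q + 1)*(q + 2)^2*(q^2 + 2*q - 8) = (q + 1)*(q + 2)^2*(q + 4)*(q - 2)
(3) = (g)*(g^2 - g - 12) = g*(g + 3)*(g - 4)
(4) = (x + 3)*(x + 3)
(5) = (o + 1)*(o^3 - 9*o^2 + 15*o + 25) = (o - 5)*(o + 1)*(o^2 - 4*o - 5) = (o - 5)*(o + 1)^2*(o - 5)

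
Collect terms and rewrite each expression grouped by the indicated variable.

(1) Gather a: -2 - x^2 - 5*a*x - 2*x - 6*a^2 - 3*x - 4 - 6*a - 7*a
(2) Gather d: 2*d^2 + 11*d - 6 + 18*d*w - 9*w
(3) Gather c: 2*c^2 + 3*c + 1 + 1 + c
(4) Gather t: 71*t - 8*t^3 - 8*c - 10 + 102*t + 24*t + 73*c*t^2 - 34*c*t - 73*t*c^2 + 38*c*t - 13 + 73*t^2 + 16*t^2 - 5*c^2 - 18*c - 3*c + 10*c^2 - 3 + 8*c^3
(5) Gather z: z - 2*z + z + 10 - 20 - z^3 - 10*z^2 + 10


(1) = -6*a^2 + a*(-5*x - 13) - x^2 - 5*x - 6
(2) = 2*d^2 + d*(18*w + 11) - 9*w - 6
(3) = 2*c^2 + 4*c + 2
(4) = 8*c^3 + 5*c^2 - 29*c - 8*t^3 + t^2*(73*c + 89) + t*(-73*c^2 + 4*c + 197) - 26
(5) = -z^3 - 10*z^2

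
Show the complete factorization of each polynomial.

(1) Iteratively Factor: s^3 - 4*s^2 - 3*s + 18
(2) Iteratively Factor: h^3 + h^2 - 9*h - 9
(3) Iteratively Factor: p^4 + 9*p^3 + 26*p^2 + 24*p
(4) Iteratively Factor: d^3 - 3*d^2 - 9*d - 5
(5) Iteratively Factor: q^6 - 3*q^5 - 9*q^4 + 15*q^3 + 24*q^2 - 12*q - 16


(1) = (s + 2)*(s^2 - 6*s + 9) = (s - 3)*(s + 2)*(s - 3)
(2) = (h + 3)*(h^2 - 2*h - 3) = (h - 3)*(h + 3)*(h + 1)
(3) = (p)*(p^3 + 9*p^2 + 26*p + 24) = p*(p + 4)*(p^2 + 5*p + 6) = p*(p + 3)*(p + 4)*(p + 2)
(4) = (d + 1)*(d^2 - 4*d - 5) = (d + 1)^2*(d - 5)
(5) = (q - 2)*(q^5 - q^4 - 11*q^3 - 7*q^2 + 10*q + 8) = (q - 2)*(q - 1)*(q^4 - 11*q^2 - 18*q - 8) = (q - 2)*(q - 1)*(q + 2)*(q^3 - 2*q^2 - 7*q - 4) = (q - 4)*(q - 2)*(q - 1)*(q + 2)*(q^2 + 2*q + 1) = (q - 4)*(q - 2)*(q - 1)*(q + 1)*(q + 2)*(q + 1)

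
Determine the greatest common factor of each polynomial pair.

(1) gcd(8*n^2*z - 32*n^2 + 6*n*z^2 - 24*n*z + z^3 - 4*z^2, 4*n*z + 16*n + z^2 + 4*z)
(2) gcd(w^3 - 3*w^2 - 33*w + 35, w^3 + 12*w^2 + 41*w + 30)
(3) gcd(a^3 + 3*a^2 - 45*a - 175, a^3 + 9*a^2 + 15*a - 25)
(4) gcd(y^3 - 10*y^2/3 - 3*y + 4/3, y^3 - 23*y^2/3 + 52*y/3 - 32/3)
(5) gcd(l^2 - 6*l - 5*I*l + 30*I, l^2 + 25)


(1) = 4*n + z
(2) = w + 5
(3) = a^2 + 10*a + 25
(4) = gcd((y - 4)*(y - 1/3)*(y + 1), (y - 4)*(y - 8/3)*(y - 1)) = y - 4
(5) = l - 5*I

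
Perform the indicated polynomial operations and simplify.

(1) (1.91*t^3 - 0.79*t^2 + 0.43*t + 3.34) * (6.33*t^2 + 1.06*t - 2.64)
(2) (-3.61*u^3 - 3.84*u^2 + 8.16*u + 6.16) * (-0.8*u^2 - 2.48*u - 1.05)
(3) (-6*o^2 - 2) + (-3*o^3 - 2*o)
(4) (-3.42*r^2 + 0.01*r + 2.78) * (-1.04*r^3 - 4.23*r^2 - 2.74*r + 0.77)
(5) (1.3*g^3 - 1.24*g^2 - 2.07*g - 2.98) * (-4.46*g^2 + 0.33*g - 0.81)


(1) = 12.0903*t^5 - 2.9761*t^4 - 3.1579*t^3 + 23.6836*t^2 + 2.4052*t - 8.8176
(2) = 2.888*u^5 + 12.0248*u^4 + 6.7857*u^3 - 21.1328*u^2 - 23.8448*u - 6.468
(3) = -3*o^3 - 6*o^2 - 2*o - 2
(4) = 3.5568*r^5 + 14.4562*r^4 + 6.4373*r^3 - 14.4202*r^2 - 7.6095*r + 2.1406
(5) = -5.798*g^5 + 5.9594*g^4 + 7.77*g^3 + 13.6121*g^2 + 0.6933*g + 2.4138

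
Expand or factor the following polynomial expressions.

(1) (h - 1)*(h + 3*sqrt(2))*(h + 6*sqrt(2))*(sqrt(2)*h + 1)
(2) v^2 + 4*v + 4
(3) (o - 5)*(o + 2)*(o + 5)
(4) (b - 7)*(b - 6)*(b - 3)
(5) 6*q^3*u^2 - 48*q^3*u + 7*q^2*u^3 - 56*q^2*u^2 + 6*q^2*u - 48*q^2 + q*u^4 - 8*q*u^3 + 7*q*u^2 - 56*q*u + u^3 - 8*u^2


(1) = sqrt(2)*h^4 - sqrt(2)*h^3 + 19*h^3 - 19*h^2 + 45*sqrt(2)*h^2 - 45*sqrt(2)*h + 36*h - 36
(2) = (v + 2)^2
(3) = o^3 + 2*o^2 - 25*o - 50
(4) = b^3 - 16*b^2 + 81*b - 126
(5) = (q + u)*(6*q + u)*(u - 8)*(q*u + 1)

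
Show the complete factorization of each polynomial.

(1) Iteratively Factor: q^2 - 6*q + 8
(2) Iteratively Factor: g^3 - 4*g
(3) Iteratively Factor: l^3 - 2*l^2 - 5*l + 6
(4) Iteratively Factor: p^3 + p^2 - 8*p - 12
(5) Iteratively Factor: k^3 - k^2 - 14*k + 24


(1) = (q - 4)*(q - 2)
(2) = (g - 2)*(g^2 + 2*g) = g*(g - 2)*(g + 2)
(3) = (l + 2)*(l^2 - 4*l + 3) = (l - 3)*(l + 2)*(l - 1)
(4) = (p + 2)*(p^2 - p - 6) = (p - 3)*(p + 2)*(p + 2)
(5) = (k - 2)*(k^2 + k - 12) = (k - 2)*(k + 4)*(k - 3)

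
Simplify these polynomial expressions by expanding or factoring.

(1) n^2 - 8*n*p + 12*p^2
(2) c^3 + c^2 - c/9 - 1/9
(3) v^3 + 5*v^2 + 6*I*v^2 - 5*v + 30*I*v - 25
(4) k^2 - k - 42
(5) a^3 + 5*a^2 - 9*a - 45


(1) = (n - 6*p)*(n - 2*p)
(2) = (c - 1/3)*(c + 1/3)*(c + 1)
(3) = (v + 5)*(v + I)*(v + 5*I)
(4) = (k - 7)*(k + 6)
(5) = (a - 3)*(a + 3)*(a + 5)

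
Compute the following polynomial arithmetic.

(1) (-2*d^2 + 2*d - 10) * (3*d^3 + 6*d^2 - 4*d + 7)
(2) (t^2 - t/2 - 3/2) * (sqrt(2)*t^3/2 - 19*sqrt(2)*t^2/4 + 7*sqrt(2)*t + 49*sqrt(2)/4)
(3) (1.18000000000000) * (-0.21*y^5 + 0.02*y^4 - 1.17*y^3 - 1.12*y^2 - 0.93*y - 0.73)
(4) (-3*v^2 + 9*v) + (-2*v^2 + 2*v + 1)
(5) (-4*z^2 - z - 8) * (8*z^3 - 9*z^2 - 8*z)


(1) = -6*d^5 - 6*d^4 - 10*d^3 - 82*d^2 + 54*d - 70
(2) = sqrt(2)*t^5/2 - 5*sqrt(2)*t^4 + 69*sqrt(2)*t^3/8 + 127*sqrt(2)*t^2/8 - 133*sqrt(2)*t/8 - 147*sqrt(2)/8
(3) = -0.2478*y^5 + 0.0236*y^4 - 1.3806*y^3 - 1.3216*y^2 - 1.0974*y - 0.8614
(4) = -5*v^2 + 11*v + 1
(5) = -32*z^5 + 28*z^4 - 23*z^3 + 80*z^2 + 64*z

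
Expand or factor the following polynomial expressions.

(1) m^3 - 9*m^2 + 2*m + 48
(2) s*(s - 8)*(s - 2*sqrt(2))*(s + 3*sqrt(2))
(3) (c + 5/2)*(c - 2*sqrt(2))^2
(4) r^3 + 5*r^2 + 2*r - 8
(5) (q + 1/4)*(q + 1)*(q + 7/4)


(1) = (m - 8)*(m - 3)*(m + 2)
(2) = s^4 - 8*s^3 + sqrt(2)*s^3 - 12*s^2 - 8*sqrt(2)*s^2 + 96*s
(3) = c^3 - 4*sqrt(2)*c^2 + 5*c^2/2 - 10*sqrt(2)*c + 8*c + 20
(4) = (r - 1)*(r + 2)*(r + 4)
(5) = q^3 + 3*q^2 + 39*q/16 + 7/16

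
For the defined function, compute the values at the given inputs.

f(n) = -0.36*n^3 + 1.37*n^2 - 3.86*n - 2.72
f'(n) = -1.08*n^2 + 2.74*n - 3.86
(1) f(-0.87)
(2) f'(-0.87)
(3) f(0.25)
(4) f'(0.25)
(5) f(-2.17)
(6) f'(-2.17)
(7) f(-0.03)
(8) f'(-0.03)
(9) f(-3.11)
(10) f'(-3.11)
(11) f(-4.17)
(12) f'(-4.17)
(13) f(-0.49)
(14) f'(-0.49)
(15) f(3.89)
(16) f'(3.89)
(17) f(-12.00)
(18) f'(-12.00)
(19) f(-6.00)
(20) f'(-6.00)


(1) = 1.91
(2) = -7.06
(3) = -3.61
(4) = -3.24
(5) = 15.79
(6) = -14.89
(7) = -2.60
(8) = -3.94
(9) = 33.36
(10) = -22.83
(11) = 63.30
(12) = -34.07
(13) = -0.46
(14) = -5.46
(15) = -18.20
(16) = -9.54
(17) = 862.96
(18) = -192.26
(19) = 147.52
(20) = -59.18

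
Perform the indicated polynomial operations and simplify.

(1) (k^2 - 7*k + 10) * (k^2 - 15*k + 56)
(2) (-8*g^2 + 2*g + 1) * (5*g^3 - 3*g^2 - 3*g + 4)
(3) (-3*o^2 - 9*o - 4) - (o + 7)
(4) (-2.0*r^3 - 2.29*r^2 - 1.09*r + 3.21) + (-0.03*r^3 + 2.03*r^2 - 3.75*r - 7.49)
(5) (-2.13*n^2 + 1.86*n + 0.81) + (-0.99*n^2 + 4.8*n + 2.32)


(1) = k^4 - 22*k^3 + 171*k^2 - 542*k + 560
(2) = -40*g^5 + 34*g^4 + 23*g^3 - 41*g^2 + 5*g + 4
(3) = -3*o^2 - 10*o - 11
(4) = -2.03*r^3 - 0.26*r^2 - 4.84*r - 4.28
(5) = -3.12*n^2 + 6.66*n + 3.13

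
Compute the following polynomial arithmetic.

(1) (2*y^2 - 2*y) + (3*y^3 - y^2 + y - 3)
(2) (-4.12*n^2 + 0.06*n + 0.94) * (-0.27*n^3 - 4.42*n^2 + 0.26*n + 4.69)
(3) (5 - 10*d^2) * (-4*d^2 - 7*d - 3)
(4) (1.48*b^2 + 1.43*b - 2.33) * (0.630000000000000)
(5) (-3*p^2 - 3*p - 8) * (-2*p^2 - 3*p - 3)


(1) = 3*y^3 + y^2 - y - 3
(2) = 1.1124*n^5 + 18.1942*n^4 - 1.5902*n^3 - 23.462*n^2 + 0.5258*n + 4.4086
(3) = 40*d^4 + 70*d^3 + 10*d^2 - 35*d - 15
(4) = 0.9324*b^2 + 0.9009*b - 1.4679
(5) = 6*p^4 + 15*p^3 + 34*p^2 + 33*p + 24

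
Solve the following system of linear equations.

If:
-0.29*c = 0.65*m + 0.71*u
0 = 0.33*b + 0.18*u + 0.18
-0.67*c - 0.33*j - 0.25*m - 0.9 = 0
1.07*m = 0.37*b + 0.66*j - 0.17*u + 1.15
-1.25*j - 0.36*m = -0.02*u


Then:
b = -0.50
c = -1.52
j = -0.23
m = 0.78
u = -0.09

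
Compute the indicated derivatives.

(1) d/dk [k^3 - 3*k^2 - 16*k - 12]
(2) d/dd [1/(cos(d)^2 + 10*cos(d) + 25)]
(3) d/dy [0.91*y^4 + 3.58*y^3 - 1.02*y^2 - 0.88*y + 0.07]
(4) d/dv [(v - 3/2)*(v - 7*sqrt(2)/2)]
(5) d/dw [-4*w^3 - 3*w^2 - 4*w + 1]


(1) = 3*k^2 - 6*k - 16
(2) = 2*sin(d)/(cos(d) + 5)^3
(3) = 3.64*y^3 + 10.74*y^2 - 2.04*y - 0.88
(4) = 2*v - 7*sqrt(2)/2 - 3/2
(5) = -12*w^2 - 6*w - 4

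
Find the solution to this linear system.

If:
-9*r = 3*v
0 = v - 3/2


Then:
r = -1/2
v = 3/2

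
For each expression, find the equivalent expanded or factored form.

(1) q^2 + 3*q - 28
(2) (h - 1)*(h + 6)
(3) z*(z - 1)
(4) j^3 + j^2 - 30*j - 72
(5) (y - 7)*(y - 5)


(1) = (q - 4)*(q + 7)
(2) = h^2 + 5*h - 6
(3) = z^2 - z
(4) = (j - 6)*(j + 3)*(j + 4)
(5) = y^2 - 12*y + 35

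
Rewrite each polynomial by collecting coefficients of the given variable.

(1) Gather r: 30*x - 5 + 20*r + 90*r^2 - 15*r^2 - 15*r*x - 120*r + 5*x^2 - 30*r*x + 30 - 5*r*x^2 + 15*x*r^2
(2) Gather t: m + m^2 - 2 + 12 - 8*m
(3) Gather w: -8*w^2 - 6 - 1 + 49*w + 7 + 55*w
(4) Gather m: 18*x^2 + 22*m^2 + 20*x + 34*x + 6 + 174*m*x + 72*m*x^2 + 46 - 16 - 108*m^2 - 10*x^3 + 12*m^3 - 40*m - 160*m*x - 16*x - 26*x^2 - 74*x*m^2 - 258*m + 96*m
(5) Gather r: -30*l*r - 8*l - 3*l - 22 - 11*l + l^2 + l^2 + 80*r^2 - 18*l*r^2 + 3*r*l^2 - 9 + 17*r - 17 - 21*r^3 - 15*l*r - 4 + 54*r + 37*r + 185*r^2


(1) = r^2*(15*x + 75) + r*(-5*x^2 - 45*x - 100) + 5*x^2 + 30*x + 25
(2) = m^2 - 7*m + 10
(3) = -8*w^2 + 104*w
(4) = 12*m^3 + m^2*(-74*x - 86) + m*(72*x^2 + 14*x - 202) - 10*x^3 - 8*x^2 + 38*x + 36
(5) = 2*l^2 - 22*l - 21*r^3 + r^2*(265 - 18*l) + r*(3*l^2 - 45*l + 108) - 52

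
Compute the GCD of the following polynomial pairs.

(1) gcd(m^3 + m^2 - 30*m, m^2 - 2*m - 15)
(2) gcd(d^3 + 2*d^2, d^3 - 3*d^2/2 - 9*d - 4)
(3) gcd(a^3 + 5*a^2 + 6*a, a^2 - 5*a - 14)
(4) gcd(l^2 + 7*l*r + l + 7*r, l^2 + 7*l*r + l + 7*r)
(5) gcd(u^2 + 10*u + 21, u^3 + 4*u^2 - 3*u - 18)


(1) = gcd(m*(m - 5)*(m + 6), (m - 5)*(m + 3)) = m - 5
(2) = d + 2
(3) = gcd(a*(a + 2)*(a + 3), (a - 7)*(a + 2)) = a + 2
(4) = gcd((l + 1)*(l + 7*r), (l + 1)*(l + 7*r)) = l^2 + 7*l*r + l + 7*r
(5) = u + 3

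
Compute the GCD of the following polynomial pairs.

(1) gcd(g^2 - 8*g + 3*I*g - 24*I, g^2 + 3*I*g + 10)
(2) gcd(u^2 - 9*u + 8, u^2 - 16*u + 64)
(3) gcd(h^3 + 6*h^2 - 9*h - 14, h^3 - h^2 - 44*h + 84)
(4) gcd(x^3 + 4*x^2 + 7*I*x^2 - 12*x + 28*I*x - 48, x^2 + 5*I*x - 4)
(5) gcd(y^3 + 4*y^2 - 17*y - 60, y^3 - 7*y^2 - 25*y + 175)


(1) = 1
(2) = u - 8
(3) = h^2 + 5*h - 14
(4) = gcd((x + 4)*(x + 3*I)*(x + 4*I), (x + I)*(x + 4*I)) = x + 4*I
(5) = gcd((y - 4)*(y + 3)*(y + 5), (y - 7)*(y - 5)*(y + 5)) = y + 5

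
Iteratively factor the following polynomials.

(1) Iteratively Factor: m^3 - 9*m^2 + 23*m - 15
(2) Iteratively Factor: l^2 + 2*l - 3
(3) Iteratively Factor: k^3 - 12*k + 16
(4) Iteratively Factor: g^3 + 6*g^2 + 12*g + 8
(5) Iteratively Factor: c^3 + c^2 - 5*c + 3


(1) = (m - 5)*(m^2 - 4*m + 3) = (m - 5)*(m - 1)*(m - 3)
(2) = (l - 1)*(l + 3)
(3) = (k + 4)*(k^2 - 4*k + 4) = (k - 2)*(k + 4)*(k - 2)
(4) = (g + 2)*(g^2 + 4*g + 4) = (g + 2)^2*(g + 2)
(5) = (c + 3)*(c^2 - 2*c + 1) = (c - 1)*(c + 3)*(c - 1)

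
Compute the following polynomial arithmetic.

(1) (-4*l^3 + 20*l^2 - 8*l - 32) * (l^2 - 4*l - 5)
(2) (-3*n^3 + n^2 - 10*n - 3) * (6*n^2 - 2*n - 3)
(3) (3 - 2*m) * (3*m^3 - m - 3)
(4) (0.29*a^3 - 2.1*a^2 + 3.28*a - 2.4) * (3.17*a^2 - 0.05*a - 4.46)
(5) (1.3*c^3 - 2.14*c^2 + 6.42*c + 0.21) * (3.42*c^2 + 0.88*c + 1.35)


(1) = -4*l^5 + 36*l^4 - 68*l^3 - 100*l^2 + 168*l + 160
(2) = -18*n^5 + 12*n^4 - 53*n^3 - n^2 + 36*n + 9
(3) = -6*m^4 + 9*m^3 + 2*m^2 + 3*m - 9
(4) = 0.9193*a^5 - 6.6715*a^4 + 9.2092*a^3 + 1.594*a^2 - 14.5088*a + 10.704
(5) = 4.446*c^5 - 6.1748*c^4 + 21.8282*c^3 + 3.4788*c^2 + 8.8518*c + 0.2835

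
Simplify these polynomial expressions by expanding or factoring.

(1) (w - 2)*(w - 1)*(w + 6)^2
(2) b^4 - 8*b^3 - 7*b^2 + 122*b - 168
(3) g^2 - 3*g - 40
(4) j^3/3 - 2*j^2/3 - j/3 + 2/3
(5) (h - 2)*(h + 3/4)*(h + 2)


(1) = w^4 + 9*w^3 + 2*w^2 - 84*w + 72
(2) = (b - 7)*(b - 3)*(b - 2)*(b + 4)
(3) = (g - 8)*(g + 5)
(4) = (j/3 + 1/3)*(j - 2)*(j - 1)
(5) = h^3 + 3*h^2/4 - 4*h - 3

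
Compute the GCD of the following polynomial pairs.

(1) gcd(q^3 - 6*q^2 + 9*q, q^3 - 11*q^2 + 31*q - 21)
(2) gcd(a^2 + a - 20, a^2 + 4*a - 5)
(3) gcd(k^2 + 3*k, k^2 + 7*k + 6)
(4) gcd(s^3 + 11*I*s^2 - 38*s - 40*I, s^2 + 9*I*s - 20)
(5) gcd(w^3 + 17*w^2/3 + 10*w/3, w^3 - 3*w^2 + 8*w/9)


(1) = gcd(q*(q - 3)^2, (q - 7)*(q - 3)*(q - 1)) = q - 3
(2) = gcd((a - 4)*(a + 5), (a - 1)*(a + 5)) = a + 5
(3) = 1
(4) = gcd((s + 2*I)*(s + 4*I)*(s + 5*I), (s + 4*I)*(s + 5*I)) = s^2 + 9*I*s - 20
(5) = gcd(w*(w + 2/3)*(w + 5), w*(w - 8/3)*(w - 1/3)) = w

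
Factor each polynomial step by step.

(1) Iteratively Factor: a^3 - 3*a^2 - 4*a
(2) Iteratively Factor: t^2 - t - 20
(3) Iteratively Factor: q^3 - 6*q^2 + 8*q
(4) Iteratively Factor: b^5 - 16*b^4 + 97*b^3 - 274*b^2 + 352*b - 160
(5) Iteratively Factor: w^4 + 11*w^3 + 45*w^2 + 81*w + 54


(1) = (a)*(a^2 - 3*a - 4) = a*(a - 4)*(a + 1)
(2) = (t - 5)*(t + 4)
(3) = (q - 4)*(q^2 - 2*q) = q*(q - 4)*(q - 2)
(4) = (b - 4)*(b^4 - 12*b^3 + 49*b^2 - 78*b + 40) = (b - 4)*(b - 1)*(b^3 - 11*b^2 + 38*b - 40) = (b - 5)*(b - 4)*(b - 1)*(b^2 - 6*b + 8) = (b - 5)*(b - 4)*(b - 2)*(b - 1)*(b - 4)
(5) = (w + 3)*(w^3 + 8*w^2 + 21*w + 18) = (w + 3)^2*(w^2 + 5*w + 6) = (w + 3)^3*(w + 2)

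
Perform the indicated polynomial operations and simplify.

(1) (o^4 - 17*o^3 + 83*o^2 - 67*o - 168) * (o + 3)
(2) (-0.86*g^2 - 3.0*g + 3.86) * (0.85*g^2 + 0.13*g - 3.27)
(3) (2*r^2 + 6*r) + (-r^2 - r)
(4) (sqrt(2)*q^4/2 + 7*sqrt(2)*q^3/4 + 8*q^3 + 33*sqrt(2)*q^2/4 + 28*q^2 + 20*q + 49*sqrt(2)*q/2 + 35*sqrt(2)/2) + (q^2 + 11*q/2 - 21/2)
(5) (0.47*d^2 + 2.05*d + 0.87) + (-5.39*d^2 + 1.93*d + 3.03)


(1) = o^5 - 14*o^4 + 32*o^3 + 182*o^2 - 369*o - 504
(2) = -0.731*g^4 - 2.6618*g^3 + 5.7032*g^2 + 10.3118*g - 12.6222
(3) = r^2 + 5*r
(4) = sqrt(2)*q^4/2 + 7*sqrt(2)*q^3/4 + 8*q^3 + 33*sqrt(2)*q^2/4 + 29*q^2 + 51*q/2 + 49*sqrt(2)*q/2 - 21/2 + 35*sqrt(2)/2
(5) = -4.92*d^2 + 3.98*d + 3.9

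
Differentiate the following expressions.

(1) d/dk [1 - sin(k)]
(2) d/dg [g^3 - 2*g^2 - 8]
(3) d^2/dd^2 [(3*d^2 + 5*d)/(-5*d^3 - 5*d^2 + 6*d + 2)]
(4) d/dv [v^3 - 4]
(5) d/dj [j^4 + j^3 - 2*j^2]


(1) = -cos(k)
(2) = g*(3*g - 4)
(3) = 2*(-75*d^6 - 375*d^5 - 645*d^4 - 575*d^3 - 390*d^2 - 150*d + 48)/(125*d^9 + 375*d^8 - 75*d^7 - 925*d^6 - 210*d^5 + 750*d^4 + 204*d^3 - 156*d^2 - 72*d - 8)
(4) = 3*v^2
(5) = j*(4*j^2 + 3*j - 4)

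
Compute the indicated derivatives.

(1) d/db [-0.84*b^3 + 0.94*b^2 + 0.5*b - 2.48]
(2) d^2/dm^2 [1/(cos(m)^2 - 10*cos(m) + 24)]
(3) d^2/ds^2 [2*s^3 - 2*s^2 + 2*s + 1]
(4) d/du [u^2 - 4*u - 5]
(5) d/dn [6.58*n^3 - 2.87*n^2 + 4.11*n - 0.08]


(1) = -2.52*b^2 + 1.88*b + 0.5
(2) = (-8*sin(m)^4 + 12*sin(m)^2 - 555*cos(m) + 15*cos(3*m) + 300)/(2*(cos(m) - 6)^3*(cos(m) - 4)^3)
(3) = 12*s - 4
(4) = 2*u - 4
(5) = 19.74*n^2 - 5.74*n + 4.11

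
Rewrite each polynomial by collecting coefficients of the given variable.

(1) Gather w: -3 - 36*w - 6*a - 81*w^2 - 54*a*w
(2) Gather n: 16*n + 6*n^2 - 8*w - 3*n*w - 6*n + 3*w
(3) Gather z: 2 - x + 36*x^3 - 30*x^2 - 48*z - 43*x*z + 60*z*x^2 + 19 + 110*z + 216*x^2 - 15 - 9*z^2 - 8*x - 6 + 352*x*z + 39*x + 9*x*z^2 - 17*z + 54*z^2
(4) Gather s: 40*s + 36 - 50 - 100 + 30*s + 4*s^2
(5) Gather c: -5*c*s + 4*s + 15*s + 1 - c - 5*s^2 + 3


(1) = -6*a - 81*w^2 + w*(-54*a - 36) - 3
(2) = 6*n^2 + n*(10 - 3*w) - 5*w
(3) = 36*x^3 + 186*x^2 + 30*x + z^2*(9*x + 45) + z*(60*x^2 + 309*x + 45)
(4) = 4*s^2 + 70*s - 114
(5) = c*(-5*s - 1) - 5*s^2 + 19*s + 4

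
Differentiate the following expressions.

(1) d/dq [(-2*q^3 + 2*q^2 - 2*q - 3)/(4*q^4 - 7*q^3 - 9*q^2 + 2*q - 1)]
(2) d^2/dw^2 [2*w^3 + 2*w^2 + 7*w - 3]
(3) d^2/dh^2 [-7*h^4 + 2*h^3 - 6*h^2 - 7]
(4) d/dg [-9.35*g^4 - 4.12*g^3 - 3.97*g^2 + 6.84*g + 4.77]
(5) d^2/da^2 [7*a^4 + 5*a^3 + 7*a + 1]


(1) = (8*q^6 - 16*q^5 + 56*q^4 + 12*q^3 - 71*q^2 - 58*q + 8)/(16*q^8 - 56*q^7 - 23*q^6 + 142*q^5 + 45*q^4 - 22*q^3 + 22*q^2 - 4*q + 1)
(2) = 12*w + 4
(3) = -84*h^2 + 12*h - 12
(4) = -37.4*g^3 - 12.36*g^2 - 7.94*g + 6.84
(5) = 6*a*(14*a + 5)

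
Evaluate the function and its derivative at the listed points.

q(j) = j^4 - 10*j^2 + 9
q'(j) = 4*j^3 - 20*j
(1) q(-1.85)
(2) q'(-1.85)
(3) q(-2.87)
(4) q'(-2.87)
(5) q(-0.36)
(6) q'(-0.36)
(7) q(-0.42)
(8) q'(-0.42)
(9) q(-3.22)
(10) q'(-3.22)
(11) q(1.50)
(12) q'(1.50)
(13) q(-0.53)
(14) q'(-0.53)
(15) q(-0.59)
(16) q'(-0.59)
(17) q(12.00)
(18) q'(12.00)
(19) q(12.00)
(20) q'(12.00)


(1) = -13.51
(2) = 11.67
(3) = -5.52
(4) = -37.16
(5) = 7.72
(6) = 7.01
(7) = 7.27
(8) = 8.10
(9) = 12.82
(10) = -69.14
(11) = -8.44
(12) = -16.50
(13) = 6.27
(14) = 10.00
(15) = 5.64
(16) = 10.98
(17) = 19305.00
(18) = 6672.00
(19) = 19305.00
(20) = 6672.00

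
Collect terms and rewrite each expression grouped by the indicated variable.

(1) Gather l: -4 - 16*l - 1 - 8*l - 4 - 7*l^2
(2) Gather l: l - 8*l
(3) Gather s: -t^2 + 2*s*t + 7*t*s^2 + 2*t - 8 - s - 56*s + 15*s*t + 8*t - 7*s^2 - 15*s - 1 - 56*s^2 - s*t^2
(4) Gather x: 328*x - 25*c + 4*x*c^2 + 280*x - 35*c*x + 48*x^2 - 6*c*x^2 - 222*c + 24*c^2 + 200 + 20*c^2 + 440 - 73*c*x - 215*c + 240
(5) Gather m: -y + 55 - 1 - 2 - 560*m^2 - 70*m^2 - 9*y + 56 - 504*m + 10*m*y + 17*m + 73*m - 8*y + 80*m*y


(1) = -7*l^2 - 24*l - 9
(2) = -7*l
(3) = s^2*(7*t - 63) + s*(-t^2 + 17*t - 72) - t^2 + 10*t - 9
(4) = 44*c^2 - 462*c + x^2*(48 - 6*c) + x*(4*c^2 - 108*c + 608) + 880
(5) = -630*m^2 + m*(90*y - 414) - 18*y + 108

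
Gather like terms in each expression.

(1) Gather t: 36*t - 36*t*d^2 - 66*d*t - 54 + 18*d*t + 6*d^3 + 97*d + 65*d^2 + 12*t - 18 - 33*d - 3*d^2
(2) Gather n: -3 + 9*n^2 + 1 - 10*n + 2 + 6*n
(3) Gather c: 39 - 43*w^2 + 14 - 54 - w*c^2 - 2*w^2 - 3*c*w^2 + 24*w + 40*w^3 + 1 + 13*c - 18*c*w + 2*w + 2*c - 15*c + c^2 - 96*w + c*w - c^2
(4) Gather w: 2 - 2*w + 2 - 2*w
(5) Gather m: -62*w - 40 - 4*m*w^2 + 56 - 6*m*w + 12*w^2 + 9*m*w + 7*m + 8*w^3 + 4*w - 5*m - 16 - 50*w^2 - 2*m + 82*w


(1) = 6*d^3 + 62*d^2 + 64*d + t*(-36*d^2 - 48*d + 48) - 72
(2) = 9*n^2 - 4*n
(3) = -c^2*w + c*(-3*w^2 - 17*w) + 40*w^3 - 45*w^2 - 70*w
(4) = 4 - 4*w
(5) = m*(-4*w^2 + 3*w) + 8*w^3 - 38*w^2 + 24*w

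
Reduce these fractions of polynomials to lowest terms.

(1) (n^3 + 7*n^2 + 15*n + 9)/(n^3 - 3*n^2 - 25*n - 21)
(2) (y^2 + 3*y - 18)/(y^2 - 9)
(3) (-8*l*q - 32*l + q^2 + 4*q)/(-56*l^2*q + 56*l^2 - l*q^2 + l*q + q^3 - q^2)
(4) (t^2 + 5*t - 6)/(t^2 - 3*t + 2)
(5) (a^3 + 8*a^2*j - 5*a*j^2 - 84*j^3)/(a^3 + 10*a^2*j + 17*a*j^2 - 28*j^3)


(1) = (n + 3)/(n - 7)
(2) = (y + 6)/(y + 3)
(3) = (q + 4)/(7*l*q - 7*l + q^2 - q)
(4) = (t + 6)/(t - 2)
(5) = (a - 3*j)/(a - j)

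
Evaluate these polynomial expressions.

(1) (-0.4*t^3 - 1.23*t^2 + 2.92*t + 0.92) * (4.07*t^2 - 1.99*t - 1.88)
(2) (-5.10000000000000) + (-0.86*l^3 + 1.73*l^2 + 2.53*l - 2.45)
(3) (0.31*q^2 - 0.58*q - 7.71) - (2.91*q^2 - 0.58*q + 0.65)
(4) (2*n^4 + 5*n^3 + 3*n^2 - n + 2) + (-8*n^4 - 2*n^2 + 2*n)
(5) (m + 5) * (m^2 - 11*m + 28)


(1) = -1.628*t^5 - 4.2101*t^4 + 15.0841*t^3 + 0.246*t^2 - 7.3204*t - 1.7296
(2) = -0.86*l^3 + 1.73*l^2 + 2.53*l - 7.55
(3) = -2.6*q^2 - 8.36
(4) = -6*n^4 + 5*n^3 + n^2 + n + 2
(5) = m^3 - 6*m^2 - 27*m + 140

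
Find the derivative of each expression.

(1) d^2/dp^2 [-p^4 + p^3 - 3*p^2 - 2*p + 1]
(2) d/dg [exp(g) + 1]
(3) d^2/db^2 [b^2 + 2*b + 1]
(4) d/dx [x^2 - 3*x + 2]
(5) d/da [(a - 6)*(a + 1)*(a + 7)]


(1) = -12*p^2 + 6*p - 6
(2) = exp(g)
(3) = 2
(4) = 2*x - 3
(5) = 3*a^2 + 4*a - 41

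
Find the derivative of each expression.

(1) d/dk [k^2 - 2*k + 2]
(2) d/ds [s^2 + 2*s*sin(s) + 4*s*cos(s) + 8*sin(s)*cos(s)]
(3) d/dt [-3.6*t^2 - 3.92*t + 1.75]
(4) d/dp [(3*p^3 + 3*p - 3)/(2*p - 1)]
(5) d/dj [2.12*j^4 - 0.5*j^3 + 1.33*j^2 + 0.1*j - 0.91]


(1) = 2*k - 2
(2) = -4*s*sin(s) + 2*s*cos(s) + 2*s + 2*sin(s) + 4*cos(s) + 8*cos(2*s)
(3) = -7.2*t - 3.92
(4) = 3*(4*p^3 - 3*p^2 + 1)/(4*p^2 - 4*p + 1)
(5) = 8.48*j^3 - 1.5*j^2 + 2.66*j + 0.1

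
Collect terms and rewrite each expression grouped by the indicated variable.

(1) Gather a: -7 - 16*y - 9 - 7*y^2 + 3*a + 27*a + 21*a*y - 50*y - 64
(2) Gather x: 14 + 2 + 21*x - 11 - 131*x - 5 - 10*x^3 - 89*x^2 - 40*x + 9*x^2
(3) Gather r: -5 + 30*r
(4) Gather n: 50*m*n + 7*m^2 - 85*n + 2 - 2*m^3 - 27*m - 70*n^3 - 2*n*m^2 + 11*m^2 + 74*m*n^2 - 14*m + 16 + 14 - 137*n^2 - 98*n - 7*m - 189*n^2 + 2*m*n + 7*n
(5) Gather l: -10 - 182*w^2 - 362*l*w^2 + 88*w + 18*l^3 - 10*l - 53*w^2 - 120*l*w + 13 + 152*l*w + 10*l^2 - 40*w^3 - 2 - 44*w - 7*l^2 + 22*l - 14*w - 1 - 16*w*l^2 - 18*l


(1) = a*(21*y + 30) - 7*y^2 - 66*y - 80
(2) = -10*x^3 - 80*x^2 - 150*x
(3) = 30*r - 5
(4) = -2*m^3 + 18*m^2 - 48*m - 70*n^3 + n^2*(74*m - 326) + n*(-2*m^2 + 52*m - 176) + 32
(5) = 18*l^3 + l^2*(3 - 16*w) + l*(-362*w^2 + 32*w - 6) - 40*w^3 - 235*w^2 + 30*w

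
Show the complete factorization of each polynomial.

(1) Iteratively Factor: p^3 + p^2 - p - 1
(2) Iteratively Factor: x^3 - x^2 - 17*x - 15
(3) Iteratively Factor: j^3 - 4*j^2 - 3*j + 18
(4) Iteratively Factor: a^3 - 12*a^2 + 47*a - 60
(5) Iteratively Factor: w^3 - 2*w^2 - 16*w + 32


(1) = (p + 1)*(p^2 - 1) = (p + 1)^2*(p - 1)
(2) = (x + 3)*(x^2 - 4*x - 5) = (x - 5)*(x + 3)*(x + 1)
(3) = (j - 3)*(j^2 - j - 6) = (j - 3)*(j + 2)*(j - 3)
(4) = (a - 3)*(a^2 - 9*a + 20) = (a - 4)*(a - 3)*(a - 5)
(5) = (w - 4)*(w^2 + 2*w - 8) = (w - 4)*(w - 2)*(w + 4)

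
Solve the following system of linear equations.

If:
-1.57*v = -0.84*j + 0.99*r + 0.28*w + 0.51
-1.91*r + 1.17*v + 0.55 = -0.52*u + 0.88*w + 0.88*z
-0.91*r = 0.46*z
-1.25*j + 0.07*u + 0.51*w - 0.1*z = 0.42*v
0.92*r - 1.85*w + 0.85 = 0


Then:
j = 0.288413462175515 - 0.307548174975608*z
r = -0.505494505494505*z
u = 0.287916900394429 - 1.03765654825469*z
v = 0.199035533660347*z - 0.252472191351093
w = 0.459459459459459 - 0.251381051381051*z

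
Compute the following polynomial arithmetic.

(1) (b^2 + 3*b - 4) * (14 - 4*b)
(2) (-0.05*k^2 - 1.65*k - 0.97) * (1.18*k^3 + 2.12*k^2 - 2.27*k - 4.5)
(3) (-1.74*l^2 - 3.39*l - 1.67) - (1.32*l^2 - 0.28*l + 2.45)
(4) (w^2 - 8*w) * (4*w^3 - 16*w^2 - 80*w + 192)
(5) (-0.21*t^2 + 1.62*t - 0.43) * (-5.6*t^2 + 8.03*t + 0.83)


(1) = -4*b^3 + 2*b^2 + 58*b - 56
(2) = -0.059*k^5 - 2.053*k^4 - 4.5291*k^3 + 1.9141*k^2 + 9.6269*k + 4.365
(3) = -3.06*l^2 - 3.11*l - 4.12
(4) = 4*w^5 - 48*w^4 + 48*w^3 + 832*w^2 - 1536*w
(5) = 1.176*t^4 - 10.7583*t^3 + 15.2423*t^2 - 2.1083*t - 0.3569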